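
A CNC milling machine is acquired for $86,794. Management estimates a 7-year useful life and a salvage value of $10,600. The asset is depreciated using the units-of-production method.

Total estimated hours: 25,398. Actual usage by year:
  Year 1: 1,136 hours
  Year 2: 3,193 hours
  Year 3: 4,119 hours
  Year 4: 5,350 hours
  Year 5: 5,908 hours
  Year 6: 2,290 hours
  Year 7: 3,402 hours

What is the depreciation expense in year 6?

Depreciable base = $86,794 − $10,600 = $76,194.
Rate = $76,194 / 25,398 hours = $3 per hour.
Year 1: 1,136 × $3 = $3,408. Book value $83,386.
Year 2: 3,193 × $3 = $9,579. Book value $73,807.
Year 3: 4,119 × $3 = $12,357. Book value $61,450.
Year 4: 5,350 × $3 = $16,050. Book value $45,400.
Year 5: 5,908 × $3 = $17,724. Book value $27,676.
Year 6: 2,290 × $3 = $6,870. Book value $20,806.

$6,870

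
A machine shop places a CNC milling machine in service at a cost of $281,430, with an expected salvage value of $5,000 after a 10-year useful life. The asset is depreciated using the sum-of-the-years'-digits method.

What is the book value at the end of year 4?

Depreciable base = $281,430 − $5,000 = $276,430.
Sum of the years' digits = 10+9+8+7+6+5+4+3+2+1 = 55.
Year 1: $276,430 × 10/55 = $50,260. Book value $231,170.
Year 2: $276,430 × 9/55 = $45,234. Book value $185,936.
Year 3: $276,430 × 8/55 = $40,208. Book value $145,728.
Year 4: $276,430 × 7/55 = $35,182. Book value $110,546.

$110,546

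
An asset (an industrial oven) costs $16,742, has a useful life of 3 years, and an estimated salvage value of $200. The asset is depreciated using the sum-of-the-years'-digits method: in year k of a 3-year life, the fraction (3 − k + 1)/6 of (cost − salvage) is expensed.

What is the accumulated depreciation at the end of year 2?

$13,785

Depreciable base = $16,742 − $200 = $16,542.
Sum of the years' digits = 3+2+1 = 6.
Year 1: $16,542 × 3/6 = $8,271. Book value $8,471.
Year 2: $16,542 × 2/6 = $5,514. Book value $2,957.
Accumulated through year 2 = $16,742 − $2,957 = $13,785.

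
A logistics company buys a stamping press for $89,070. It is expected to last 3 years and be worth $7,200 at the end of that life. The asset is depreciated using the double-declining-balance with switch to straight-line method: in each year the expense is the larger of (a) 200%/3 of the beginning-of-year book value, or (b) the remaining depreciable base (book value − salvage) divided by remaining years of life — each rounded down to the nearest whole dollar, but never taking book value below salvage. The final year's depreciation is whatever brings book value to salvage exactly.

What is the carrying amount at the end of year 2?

Depreciable base = $89,070 − $7,200 = $81,870.
Year 1: DB = ⌊$89,070 × 200%/3⌋ = $59,380; SL = ⌊$81,870/3⌋ = $27,290 → take DB $59,380. Book value $29,690.
Year 2: DB = ⌊$29,690 × 200%/3⌋ = $19,793; SL = ⌊$22,490/2⌋ = $11,245 → take DB $19,793. Book value $9,897.

$9,897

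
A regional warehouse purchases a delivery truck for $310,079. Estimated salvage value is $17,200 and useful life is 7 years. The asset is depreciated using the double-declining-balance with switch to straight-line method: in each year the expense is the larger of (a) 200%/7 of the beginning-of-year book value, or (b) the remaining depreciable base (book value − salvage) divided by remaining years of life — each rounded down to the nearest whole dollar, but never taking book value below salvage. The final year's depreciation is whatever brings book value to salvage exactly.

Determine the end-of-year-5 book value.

Depreciable base = $310,079 − $17,200 = $292,879.
Year 1: DB = ⌊$310,079 × 200%/7⌋ = $88,594; SL = ⌊$292,879/7⌋ = $41,839 → take DB $88,594. Book value $221,485.
Year 2: DB = ⌊$221,485 × 200%/7⌋ = $63,281; SL = ⌊$204,285/6⌋ = $34,047 → take DB $63,281. Book value $158,204.
Year 3: DB = ⌊$158,204 × 200%/7⌋ = $45,201; SL = ⌊$141,004/5⌋ = $28,200 → take DB $45,201. Book value $113,003.
Year 4: DB = ⌊$113,003 × 200%/7⌋ = $32,286; SL = ⌊$95,803/4⌋ = $23,950 → take DB $32,286. Book value $80,717.
Year 5: DB = ⌊$80,717 × 200%/7⌋ = $23,062; SL = ⌊$63,517/3⌋ = $21,172 → take DB $23,062. Book value $57,655.

$57,655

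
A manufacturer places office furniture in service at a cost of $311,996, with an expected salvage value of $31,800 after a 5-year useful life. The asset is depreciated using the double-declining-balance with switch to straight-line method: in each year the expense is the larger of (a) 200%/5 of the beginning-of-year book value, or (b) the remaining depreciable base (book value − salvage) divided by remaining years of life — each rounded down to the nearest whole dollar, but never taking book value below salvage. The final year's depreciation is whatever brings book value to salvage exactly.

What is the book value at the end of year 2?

$112,319

Depreciable base = $311,996 − $31,800 = $280,196.
Year 1: DB = ⌊$311,996 × 200%/5⌋ = $124,798; SL = ⌊$280,196/5⌋ = $56,039 → take DB $124,798. Book value $187,198.
Year 2: DB = ⌊$187,198 × 200%/5⌋ = $74,879; SL = ⌊$155,398/4⌋ = $38,849 → take DB $74,879. Book value $112,319.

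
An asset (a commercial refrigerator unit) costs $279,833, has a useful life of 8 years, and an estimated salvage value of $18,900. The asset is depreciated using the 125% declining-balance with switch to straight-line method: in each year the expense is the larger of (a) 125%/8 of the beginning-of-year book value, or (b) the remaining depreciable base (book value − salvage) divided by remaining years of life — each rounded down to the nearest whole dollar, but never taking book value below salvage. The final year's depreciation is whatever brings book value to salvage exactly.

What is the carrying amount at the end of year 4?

$138,253

Depreciable base = $279,833 − $18,900 = $260,933.
Year 1: DB = ⌊$279,833 × 125%/8⌋ = $43,723; SL = ⌊$260,933/8⌋ = $32,616 → take DB $43,723. Book value $236,110.
Year 2: DB = ⌊$236,110 × 125%/8⌋ = $36,892; SL = ⌊$217,210/7⌋ = $31,030 → take DB $36,892. Book value $199,218.
Year 3: DB = ⌊$199,218 × 125%/8⌋ = $31,127; SL = ⌊$180,318/6⌋ = $30,053 → take DB $31,127. Book value $168,091.
Year 4: DB = ⌊$168,091 × 125%/8⌋ = $26,264; SL = ⌊$149,191/5⌋ = $29,838 → take SL $29,838. Book value $138,253.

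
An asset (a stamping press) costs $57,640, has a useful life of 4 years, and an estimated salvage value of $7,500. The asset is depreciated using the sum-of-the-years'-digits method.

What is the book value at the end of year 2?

Depreciable base = $57,640 − $7,500 = $50,140.
Sum of the years' digits = 4+3+2+1 = 10.
Year 1: $50,140 × 4/10 = $20,056. Book value $37,584.
Year 2: $50,140 × 3/10 = $15,042. Book value $22,542.

$22,542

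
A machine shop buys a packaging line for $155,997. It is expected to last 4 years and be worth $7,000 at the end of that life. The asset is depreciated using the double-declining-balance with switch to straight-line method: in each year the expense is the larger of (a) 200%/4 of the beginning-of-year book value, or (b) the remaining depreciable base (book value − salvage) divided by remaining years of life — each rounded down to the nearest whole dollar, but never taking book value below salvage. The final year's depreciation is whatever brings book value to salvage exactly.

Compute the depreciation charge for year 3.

$19,500

Depreciable base = $155,997 − $7,000 = $148,997.
Year 1: DB = ⌊$155,997 × 200%/4⌋ = $77,998; SL = ⌊$148,997/4⌋ = $37,249 → take DB $77,998. Book value $77,999.
Year 2: DB = ⌊$77,999 × 200%/4⌋ = $38,999; SL = ⌊$70,999/3⌋ = $23,666 → take DB $38,999. Book value $39,000.
Year 3: DB = ⌊$39,000 × 200%/4⌋ = $19,500; SL = ⌊$32,000/2⌋ = $16,000 → take DB $19,500. Book value $19,500.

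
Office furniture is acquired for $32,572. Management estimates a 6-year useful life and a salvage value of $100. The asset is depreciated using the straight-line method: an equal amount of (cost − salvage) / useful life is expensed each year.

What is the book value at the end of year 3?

$16,336

Depreciable base = $32,572 − $100 = $32,472.
Annual expense = $32,472 / 6 = $5,412.
End of year 1: book value $27,160.
End of year 2: book value $21,748.
End of year 3: book value $16,336.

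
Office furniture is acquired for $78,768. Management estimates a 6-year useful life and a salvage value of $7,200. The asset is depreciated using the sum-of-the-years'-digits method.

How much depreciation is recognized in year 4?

Depreciable base = $78,768 − $7,200 = $71,568.
Sum of the years' digits = 6+5+4+3+2+1 = 21.
Year 1: $71,568 × 6/21 = $20,448. Book value $58,320.
Year 2: $71,568 × 5/21 = $17,040. Book value $41,280.
Year 3: $71,568 × 4/21 = $13,632. Book value $27,648.
Year 4: $71,568 × 3/21 = $10,224. Book value $17,424.

$10,224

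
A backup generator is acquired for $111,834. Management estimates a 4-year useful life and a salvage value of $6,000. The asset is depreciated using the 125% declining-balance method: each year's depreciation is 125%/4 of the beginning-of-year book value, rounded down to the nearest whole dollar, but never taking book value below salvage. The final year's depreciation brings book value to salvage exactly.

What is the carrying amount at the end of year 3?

Depreciable base = $111,834 − $6,000 = $105,834.
Year 1: ⌊$111,834 × 125%/4⌋ = $34,948. Book value $76,886.
Year 2: ⌊$76,886 × 125%/4⌋ = $24,026. Book value $52,860.
Year 3: ⌊$52,860 × 125%/4⌋ = $16,518. Book value $36,342.

$36,342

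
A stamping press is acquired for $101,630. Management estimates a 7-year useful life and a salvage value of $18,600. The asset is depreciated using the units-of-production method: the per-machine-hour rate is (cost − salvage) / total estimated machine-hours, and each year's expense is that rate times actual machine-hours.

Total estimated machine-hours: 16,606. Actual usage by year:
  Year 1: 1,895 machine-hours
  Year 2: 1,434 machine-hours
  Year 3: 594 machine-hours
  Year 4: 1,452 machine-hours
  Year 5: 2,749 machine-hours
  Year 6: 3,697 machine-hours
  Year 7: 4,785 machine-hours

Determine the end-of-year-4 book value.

Depreciable base = $101,630 − $18,600 = $83,030.
Rate = $83,030 / 16,606 machine-hours = $5 per machine-hour.
Year 1: 1,895 × $5 = $9,475. Book value $92,155.
Year 2: 1,434 × $5 = $7,170. Book value $84,985.
Year 3: 594 × $5 = $2,970. Book value $82,015.
Year 4: 1,452 × $5 = $7,260. Book value $74,755.

$74,755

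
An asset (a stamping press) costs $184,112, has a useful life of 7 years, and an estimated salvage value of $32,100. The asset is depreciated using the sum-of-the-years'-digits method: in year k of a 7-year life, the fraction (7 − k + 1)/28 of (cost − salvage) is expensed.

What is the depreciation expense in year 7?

Depreciable base = $184,112 − $32,100 = $152,012.
Sum of the years' digits = 7+6+5+4+3+2+1 = 28.
Year 1: $152,012 × 7/28 = $38,003. Book value $146,109.
Year 2: $152,012 × 6/28 = $32,574. Book value $113,535.
Year 3: $152,012 × 5/28 = $27,145. Book value $86,390.
Year 4: $152,012 × 4/28 = $21,716. Book value $64,674.
Year 5: $152,012 × 3/28 = $16,287. Book value $48,387.
Year 6: $152,012 × 2/28 = $10,858. Book value $37,529.
Year 7: $152,012 × 1/28 = $5,429. Book value $32,100.

$5,429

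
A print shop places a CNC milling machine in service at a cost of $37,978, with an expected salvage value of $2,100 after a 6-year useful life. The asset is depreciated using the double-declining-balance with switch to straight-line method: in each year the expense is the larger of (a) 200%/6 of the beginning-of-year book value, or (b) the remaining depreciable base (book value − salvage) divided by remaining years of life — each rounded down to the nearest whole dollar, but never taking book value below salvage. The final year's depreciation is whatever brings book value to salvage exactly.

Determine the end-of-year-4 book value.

Depreciable base = $37,978 − $2,100 = $35,878.
Year 1: DB = ⌊$37,978 × 200%/6⌋ = $12,659; SL = ⌊$35,878/6⌋ = $5,979 → take DB $12,659. Book value $25,319.
Year 2: DB = ⌊$25,319 × 200%/6⌋ = $8,439; SL = ⌊$23,219/5⌋ = $4,643 → take DB $8,439. Book value $16,880.
Year 3: DB = ⌊$16,880 × 200%/6⌋ = $5,626; SL = ⌊$14,780/4⌋ = $3,695 → take DB $5,626. Book value $11,254.
Year 4: DB = ⌊$11,254 × 200%/6⌋ = $3,751; SL = ⌊$9,154/3⌋ = $3,051 → take DB $3,751. Book value $7,503.

$7,503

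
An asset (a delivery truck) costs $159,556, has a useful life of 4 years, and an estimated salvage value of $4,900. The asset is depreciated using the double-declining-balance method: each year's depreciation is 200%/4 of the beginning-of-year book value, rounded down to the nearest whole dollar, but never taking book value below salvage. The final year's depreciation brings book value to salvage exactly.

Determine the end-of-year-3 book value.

$19,945

Depreciable base = $159,556 − $4,900 = $154,656.
Year 1: ⌊$159,556 × 200%/4⌋ = $79,778. Book value $79,778.
Year 2: ⌊$79,778 × 200%/4⌋ = $39,889. Book value $39,889.
Year 3: ⌊$39,889 × 200%/4⌋ = $19,944. Book value $19,945.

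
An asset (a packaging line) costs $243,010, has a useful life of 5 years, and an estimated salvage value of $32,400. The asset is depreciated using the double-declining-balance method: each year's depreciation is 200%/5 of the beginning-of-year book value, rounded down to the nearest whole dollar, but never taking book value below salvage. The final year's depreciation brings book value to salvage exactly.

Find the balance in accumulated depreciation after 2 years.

Depreciable base = $243,010 − $32,400 = $210,610.
Year 1: ⌊$243,010 × 200%/5⌋ = $97,204. Book value $145,806.
Year 2: ⌊$145,806 × 200%/5⌋ = $58,322. Book value $87,484.
Accumulated through year 2 = $243,010 − $87,484 = $155,526.

$155,526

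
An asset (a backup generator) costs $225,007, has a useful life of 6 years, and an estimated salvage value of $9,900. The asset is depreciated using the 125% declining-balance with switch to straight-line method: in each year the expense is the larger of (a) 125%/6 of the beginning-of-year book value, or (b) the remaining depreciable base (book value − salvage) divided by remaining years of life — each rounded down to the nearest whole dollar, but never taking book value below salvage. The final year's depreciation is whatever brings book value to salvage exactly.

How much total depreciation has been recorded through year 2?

$83,986

Depreciable base = $225,007 − $9,900 = $215,107.
Year 1: DB = ⌊$225,007 × 125%/6⌋ = $46,876; SL = ⌊$215,107/6⌋ = $35,851 → take DB $46,876. Book value $178,131.
Year 2: DB = ⌊$178,131 × 125%/6⌋ = $37,110; SL = ⌊$168,231/5⌋ = $33,646 → take DB $37,110. Book value $141,021.
Accumulated through year 2 = $225,007 − $141,021 = $83,986.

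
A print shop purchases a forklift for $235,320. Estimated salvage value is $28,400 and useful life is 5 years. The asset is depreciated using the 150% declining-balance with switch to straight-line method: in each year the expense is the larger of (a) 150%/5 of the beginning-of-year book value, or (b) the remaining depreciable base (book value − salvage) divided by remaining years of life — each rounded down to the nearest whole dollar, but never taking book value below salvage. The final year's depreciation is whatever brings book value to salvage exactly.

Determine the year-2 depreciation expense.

Depreciable base = $235,320 − $28,400 = $206,920.
Year 1: DB = ⌊$235,320 × 150%/5⌋ = $70,596; SL = ⌊$206,920/5⌋ = $41,384 → take DB $70,596. Book value $164,724.
Year 2: DB = ⌊$164,724 × 150%/5⌋ = $49,417; SL = ⌊$136,324/4⌋ = $34,081 → take DB $49,417. Book value $115,307.

$49,417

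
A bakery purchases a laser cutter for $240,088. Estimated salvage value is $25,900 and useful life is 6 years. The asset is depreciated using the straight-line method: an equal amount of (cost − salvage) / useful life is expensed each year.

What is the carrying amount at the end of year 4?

$97,296

Depreciable base = $240,088 − $25,900 = $214,188.
Annual expense = $214,188 / 6 = $35,698.
End of year 1: book value $204,390.
End of year 2: book value $168,692.
End of year 3: book value $132,994.
End of year 4: book value $97,296.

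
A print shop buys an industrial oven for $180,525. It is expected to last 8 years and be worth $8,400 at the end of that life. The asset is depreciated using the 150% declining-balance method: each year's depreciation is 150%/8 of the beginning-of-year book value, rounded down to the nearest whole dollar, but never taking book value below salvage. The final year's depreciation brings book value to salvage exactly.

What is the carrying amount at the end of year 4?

Depreciable base = $180,525 − $8,400 = $172,125.
Year 1: ⌊$180,525 × 150%/8⌋ = $33,848. Book value $146,677.
Year 2: ⌊$146,677 × 150%/8⌋ = $27,501. Book value $119,176.
Year 3: ⌊$119,176 × 150%/8⌋ = $22,345. Book value $96,831.
Year 4: ⌊$96,831 × 150%/8⌋ = $18,155. Book value $78,676.

$78,676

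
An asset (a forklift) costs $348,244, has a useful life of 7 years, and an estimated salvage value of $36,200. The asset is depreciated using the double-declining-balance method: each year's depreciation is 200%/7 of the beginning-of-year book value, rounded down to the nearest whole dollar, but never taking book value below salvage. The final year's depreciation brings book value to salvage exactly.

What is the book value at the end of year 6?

Depreciable base = $348,244 − $36,200 = $312,044.
Year 1: ⌊$348,244 × 200%/7⌋ = $99,498. Book value $248,746.
Year 2: ⌊$248,746 × 200%/7⌋ = $71,070. Book value $177,676.
Year 3: ⌊$177,676 × 200%/7⌋ = $50,764. Book value $126,912.
Year 4: ⌊$126,912 × 200%/7⌋ = $36,260. Book value $90,652.
Year 5: ⌊$90,652 × 200%/7⌋ = $25,900. Book value $64,752.
Year 6: ⌊$64,752 × 200%/7⌋ = $18,500. Book value $46,252.

$46,252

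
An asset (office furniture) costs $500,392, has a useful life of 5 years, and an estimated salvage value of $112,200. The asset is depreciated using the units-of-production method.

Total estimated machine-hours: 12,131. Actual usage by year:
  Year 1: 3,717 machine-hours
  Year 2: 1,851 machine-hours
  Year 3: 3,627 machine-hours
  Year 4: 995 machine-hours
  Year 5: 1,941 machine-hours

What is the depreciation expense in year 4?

$31,840

Depreciable base = $500,392 − $112,200 = $388,192.
Rate = $388,192 / 12,131 machine-hours = $32 per machine-hour.
Year 1: 3,717 × $32 = $118,944. Book value $381,448.
Year 2: 1,851 × $32 = $59,232. Book value $322,216.
Year 3: 3,627 × $32 = $116,064. Book value $206,152.
Year 4: 995 × $32 = $31,840. Book value $174,312.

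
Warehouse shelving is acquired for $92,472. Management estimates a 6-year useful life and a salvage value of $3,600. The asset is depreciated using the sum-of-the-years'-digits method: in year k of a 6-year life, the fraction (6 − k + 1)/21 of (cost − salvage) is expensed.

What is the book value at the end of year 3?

$28,992

Depreciable base = $92,472 − $3,600 = $88,872.
Sum of the years' digits = 6+5+4+3+2+1 = 21.
Year 1: $88,872 × 6/21 = $25,392. Book value $67,080.
Year 2: $88,872 × 5/21 = $21,160. Book value $45,920.
Year 3: $88,872 × 4/21 = $16,928. Book value $28,992.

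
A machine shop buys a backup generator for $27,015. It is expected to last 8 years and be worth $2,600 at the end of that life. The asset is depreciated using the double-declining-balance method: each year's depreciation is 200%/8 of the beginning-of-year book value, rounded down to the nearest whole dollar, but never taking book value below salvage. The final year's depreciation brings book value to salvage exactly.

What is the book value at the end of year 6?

$4,809

Depreciable base = $27,015 − $2,600 = $24,415.
Year 1: ⌊$27,015 × 200%/8⌋ = $6,753. Book value $20,262.
Year 2: ⌊$20,262 × 200%/8⌋ = $5,065. Book value $15,197.
Year 3: ⌊$15,197 × 200%/8⌋ = $3,799. Book value $11,398.
Year 4: ⌊$11,398 × 200%/8⌋ = $2,849. Book value $8,549.
Year 5: ⌊$8,549 × 200%/8⌋ = $2,137. Book value $6,412.
Year 6: ⌊$6,412 × 200%/8⌋ = $1,603. Book value $4,809.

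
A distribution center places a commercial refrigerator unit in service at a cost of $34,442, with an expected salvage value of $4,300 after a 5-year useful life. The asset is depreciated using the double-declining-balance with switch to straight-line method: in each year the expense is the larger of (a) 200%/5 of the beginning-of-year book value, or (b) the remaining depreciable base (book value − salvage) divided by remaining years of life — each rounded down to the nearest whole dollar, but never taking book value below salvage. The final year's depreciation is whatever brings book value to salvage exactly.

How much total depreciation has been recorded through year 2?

Depreciable base = $34,442 − $4,300 = $30,142.
Year 1: DB = ⌊$34,442 × 200%/5⌋ = $13,776; SL = ⌊$30,142/5⌋ = $6,028 → take DB $13,776. Book value $20,666.
Year 2: DB = ⌊$20,666 × 200%/5⌋ = $8,266; SL = ⌊$16,366/4⌋ = $4,091 → take DB $8,266. Book value $12,400.
Accumulated through year 2 = $34,442 − $12,400 = $22,042.

$22,042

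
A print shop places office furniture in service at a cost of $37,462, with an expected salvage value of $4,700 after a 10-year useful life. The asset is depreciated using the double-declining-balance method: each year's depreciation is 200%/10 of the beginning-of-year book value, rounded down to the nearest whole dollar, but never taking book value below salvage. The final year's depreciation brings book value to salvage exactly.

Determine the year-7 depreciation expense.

$1,964

Depreciable base = $37,462 − $4,700 = $32,762.
Year 1: ⌊$37,462 × 200%/10⌋ = $7,492. Book value $29,970.
Year 2: ⌊$29,970 × 200%/10⌋ = $5,994. Book value $23,976.
Year 3: ⌊$23,976 × 200%/10⌋ = $4,795. Book value $19,181.
Year 4: ⌊$19,181 × 200%/10⌋ = $3,836. Book value $15,345.
Year 5: ⌊$15,345 × 200%/10⌋ = $3,069. Book value $12,276.
Year 6: ⌊$12,276 × 200%/10⌋ = $2,455. Book value $9,821.
Year 7: ⌊$9,821 × 200%/10⌋ = $1,964. Book value $7,857.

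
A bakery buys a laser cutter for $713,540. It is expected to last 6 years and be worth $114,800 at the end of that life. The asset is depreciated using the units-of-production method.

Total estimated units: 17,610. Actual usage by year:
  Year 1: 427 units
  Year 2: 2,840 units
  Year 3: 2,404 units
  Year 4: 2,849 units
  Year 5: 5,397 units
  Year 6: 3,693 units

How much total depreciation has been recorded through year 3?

Depreciable base = $713,540 − $114,800 = $598,740.
Rate = $598,740 / 17,610 units = $34 per unit.
Year 1: 427 × $34 = $14,518. Book value $699,022.
Year 2: 2,840 × $34 = $96,560. Book value $602,462.
Year 3: 2,404 × $34 = $81,736. Book value $520,726.
Accumulated through year 3 = $713,540 − $520,726 = $192,814.

$192,814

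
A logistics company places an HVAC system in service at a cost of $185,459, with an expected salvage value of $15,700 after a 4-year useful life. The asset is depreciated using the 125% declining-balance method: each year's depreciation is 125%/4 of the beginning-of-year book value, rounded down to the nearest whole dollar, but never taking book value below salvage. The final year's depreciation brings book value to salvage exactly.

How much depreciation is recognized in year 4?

$44,566

Depreciable base = $185,459 − $15,700 = $169,759.
Year 1: ⌊$185,459 × 125%/4⌋ = $57,955. Book value $127,504.
Year 2: ⌊$127,504 × 125%/4⌋ = $39,845. Book value $87,659.
Year 3: ⌊$87,659 × 125%/4⌋ = $27,393. Book value $60,266.
Year 4 (final): $60,266 − $15,700 = $44,566. Book value $15,700.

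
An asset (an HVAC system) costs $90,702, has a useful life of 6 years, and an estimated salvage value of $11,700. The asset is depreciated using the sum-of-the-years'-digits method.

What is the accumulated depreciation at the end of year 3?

$56,430

Depreciable base = $90,702 − $11,700 = $79,002.
Sum of the years' digits = 6+5+4+3+2+1 = 21.
Year 1: $79,002 × 6/21 = $22,572. Book value $68,130.
Year 2: $79,002 × 5/21 = $18,810. Book value $49,320.
Year 3: $79,002 × 4/21 = $15,048. Book value $34,272.
Accumulated through year 3 = $90,702 − $34,272 = $56,430.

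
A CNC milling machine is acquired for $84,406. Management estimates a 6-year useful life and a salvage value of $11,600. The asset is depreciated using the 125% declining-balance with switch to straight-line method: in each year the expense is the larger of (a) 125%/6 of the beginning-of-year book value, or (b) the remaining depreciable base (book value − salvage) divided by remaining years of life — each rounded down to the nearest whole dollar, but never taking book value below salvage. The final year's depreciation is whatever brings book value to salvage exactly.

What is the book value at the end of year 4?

Depreciable base = $84,406 − $11,600 = $72,806.
Year 1: DB = ⌊$84,406 × 125%/6⌋ = $17,584; SL = ⌊$72,806/6⌋ = $12,134 → take DB $17,584. Book value $66,822.
Year 2: DB = ⌊$66,822 × 125%/6⌋ = $13,921; SL = ⌊$55,222/5⌋ = $11,044 → take DB $13,921. Book value $52,901.
Year 3: DB = ⌊$52,901 × 125%/6⌋ = $11,021; SL = ⌊$41,301/4⌋ = $10,325 → take DB $11,021. Book value $41,880.
Year 4: DB = ⌊$41,880 × 125%/6⌋ = $8,725; SL = ⌊$30,280/3⌋ = $10,093 → take SL $10,093. Book value $31,787.

$31,787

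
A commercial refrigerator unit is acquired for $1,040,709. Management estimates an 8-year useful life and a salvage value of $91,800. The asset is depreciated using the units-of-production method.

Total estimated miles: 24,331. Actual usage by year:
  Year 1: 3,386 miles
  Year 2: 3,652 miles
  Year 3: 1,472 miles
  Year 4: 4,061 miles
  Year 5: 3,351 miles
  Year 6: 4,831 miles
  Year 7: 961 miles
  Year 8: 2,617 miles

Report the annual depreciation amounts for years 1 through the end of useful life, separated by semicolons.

$132,054; $142,428; $57,408; $158,379; $130,689; $188,409; $37,479; $102,063

Depreciable base = $1,040,709 − $91,800 = $948,909.
Rate = $948,909 / 24,331 miles = $39 per mile.
Year 1: 3,386 × $39 = $132,054. Book value $908,655.
Year 2: 3,652 × $39 = $142,428. Book value $766,227.
Year 3: 1,472 × $39 = $57,408. Book value $708,819.
Year 4: 4,061 × $39 = $158,379. Book value $550,440.
Year 5: 3,351 × $39 = $130,689. Book value $419,751.
Year 6: 4,831 × $39 = $188,409. Book value $231,342.
Year 7: 961 × $39 = $37,479. Book value $193,863.
Year 8: 2,617 × $39 = $102,063. Book value $91,800.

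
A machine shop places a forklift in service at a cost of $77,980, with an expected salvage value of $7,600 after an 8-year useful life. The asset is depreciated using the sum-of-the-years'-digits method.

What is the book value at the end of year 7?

$9,555

Depreciable base = $77,980 − $7,600 = $70,380.
Sum of the years' digits = 8+7+6+5+4+3+2+1 = 36.
Year 1: $70,380 × 8/36 = $15,640. Book value $62,340.
Year 2: $70,380 × 7/36 = $13,685. Book value $48,655.
Year 3: $70,380 × 6/36 = $11,730. Book value $36,925.
Year 4: $70,380 × 5/36 = $9,775. Book value $27,150.
Year 5: $70,380 × 4/36 = $7,820. Book value $19,330.
Year 6: $70,380 × 3/36 = $5,865. Book value $13,465.
Year 7: $70,380 × 2/36 = $3,910. Book value $9,555.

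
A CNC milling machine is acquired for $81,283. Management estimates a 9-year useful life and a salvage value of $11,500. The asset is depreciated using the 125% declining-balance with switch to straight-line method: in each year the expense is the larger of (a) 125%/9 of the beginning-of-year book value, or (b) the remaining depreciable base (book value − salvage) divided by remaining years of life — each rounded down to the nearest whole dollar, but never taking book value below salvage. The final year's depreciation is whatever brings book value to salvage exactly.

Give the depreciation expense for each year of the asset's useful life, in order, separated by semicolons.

$11,289; $9,721; $8,371; $7,208; $6,638; $6,639; $6,639; $6,639; $6,639

Depreciable base = $81,283 − $11,500 = $69,783.
Year 1: DB = ⌊$81,283 × 125%/9⌋ = $11,289; SL = ⌊$69,783/9⌋ = $7,753 → take DB $11,289. Book value $69,994.
Year 2: DB = ⌊$69,994 × 125%/9⌋ = $9,721; SL = ⌊$58,494/8⌋ = $7,311 → take DB $9,721. Book value $60,273.
Year 3: DB = ⌊$60,273 × 125%/9⌋ = $8,371; SL = ⌊$48,773/7⌋ = $6,967 → take DB $8,371. Book value $51,902.
Year 4: DB = ⌊$51,902 × 125%/9⌋ = $7,208; SL = ⌊$40,402/6⌋ = $6,733 → take DB $7,208. Book value $44,694.
Year 5: DB = ⌊$44,694 × 125%/9⌋ = $6,207; SL = ⌊$33,194/5⌋ = $6,638 → take SL $6,638. Book value $38,056.
Year 6: DB = ⌊$38,056 × 125%/9⌋ = $5,285; SL = ⌊$26,556/4⌋ = $6,639 → take SL $6,639. Book value $31,417.
Year 7: DB = ⌊$31,417 × 125%/9⌋ = $4,363; SL = ⌊$19,917/3⌋ = $6,639 → take SL $6,639. Book value $24,778.
Year 8: DB = ⌊$24,778 × 125%/9⌋ = $3,441; SL = ⌊$13,278/2⌋ = $6,639 → take SL $6,639. Book value $18,139.
Year 9 (final): $18,139 − $11,500 = $6,639. Book value $11,500.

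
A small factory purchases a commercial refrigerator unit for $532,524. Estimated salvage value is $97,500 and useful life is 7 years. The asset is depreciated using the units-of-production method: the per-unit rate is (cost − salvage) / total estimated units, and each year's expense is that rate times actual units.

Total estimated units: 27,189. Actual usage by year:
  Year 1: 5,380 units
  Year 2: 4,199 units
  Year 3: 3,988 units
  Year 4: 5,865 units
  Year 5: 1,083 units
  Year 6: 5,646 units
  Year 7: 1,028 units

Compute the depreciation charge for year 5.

Depreciable base = $532,524 − $97,500 = $435,024.
Rate = $435,024 / 27,189 units = $16 per unit.
Year 1: 5,380 × $16 = $86,080. Book value $446,444.
Year 2: 4,199 × $16 = $67,184. Book value $379,260.
Year 3: 3,988 × $16 = $63,808. Book value $315,452.
Year 4: 5,865 × $16 = $93,840. Book value $221,612.
Year 5: 1,083 × $16 = $17,328. Book value $204,284.

$17,328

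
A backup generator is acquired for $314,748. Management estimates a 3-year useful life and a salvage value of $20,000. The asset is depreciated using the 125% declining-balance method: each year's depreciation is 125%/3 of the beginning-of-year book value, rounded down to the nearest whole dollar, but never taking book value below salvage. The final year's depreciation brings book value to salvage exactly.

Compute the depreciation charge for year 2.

$76,501

Depreciable base = $314,748 − $20,000 = $294,748.
Year 1: ⌊$314,748 × 125%/3⌋ = $131,145. Book value $183,603.
Year 2: ⌊$183,603 × 125%/3⌋ = $76,501. Book value $107,102.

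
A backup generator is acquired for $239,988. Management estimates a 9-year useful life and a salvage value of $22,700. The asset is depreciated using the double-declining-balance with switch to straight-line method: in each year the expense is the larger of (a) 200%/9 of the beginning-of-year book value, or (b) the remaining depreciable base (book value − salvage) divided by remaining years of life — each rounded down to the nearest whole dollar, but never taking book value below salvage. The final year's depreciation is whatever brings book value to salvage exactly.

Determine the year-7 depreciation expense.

Depreciable base = $239,988 − $22,700 = $217,288.
Year 1: DB = ⌊$239,988 × 200%/9⌋ = $53,330; SL = ⌊$217,288/9⌋ = $24,143 → take DB $53,330. Book value $186,658.
Year 2: DB = ⌊$186,658 × 200%/9⌋ = $41,479; SL = ⌊$163,958/8⌋ = $20,494 → take DB $41,479. Book value $145,179.
Year 3: DB = ⌊$145,179 × 200%/9⌋ = $32,262; SL = ⌊$122,479/7⌋ = $17,497 → take DB $32,262. Book value $112,917.
Year 4: DB = ⌊$112,917 × 200%/9⌋ = $25,092; SL = ⌊$90,217/6⌋ = $15,036 → take DB $25,092. Book value $87,825.
Year 5: DB = ⌊$87,825 × 200%/9⌋ = $19,516; SL = ⌊$65,125/5⌋ = $13,025 → take DB $19,516. Book value $68,309.
Year 6: DB = ⌊$68,309 × 200%/9⌋ = $15,179; SL = ⌊$45,609/4⌋ = $11,402 → take DB $15,179. Book value $53,130.
Year 7: DB = ⌊$53,130 × 200%/9⌋ = $11,806; SL = ⌊$30,430/3⌋ = $10,143 → take DB $11,806. Book value $41,324.

$11,806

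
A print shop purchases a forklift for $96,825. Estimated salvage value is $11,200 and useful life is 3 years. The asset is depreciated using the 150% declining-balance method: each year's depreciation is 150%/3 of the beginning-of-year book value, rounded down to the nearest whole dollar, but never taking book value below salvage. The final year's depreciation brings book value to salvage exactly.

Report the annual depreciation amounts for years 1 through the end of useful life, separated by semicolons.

$48,412; $24,206; $13,007

Depreciable base = $96,825 − $11,200 = $85,625.
Year 1: ⌊$96,825 × 150%/3⌋ = $48,412. Book value $48,413.
Year 2: ⌊$48,413 × 150%/3⌋ = $24,206. Book value $24,207.
Year 3 (final): $24,207 − $11,200 = $13,007. Book value $11,200.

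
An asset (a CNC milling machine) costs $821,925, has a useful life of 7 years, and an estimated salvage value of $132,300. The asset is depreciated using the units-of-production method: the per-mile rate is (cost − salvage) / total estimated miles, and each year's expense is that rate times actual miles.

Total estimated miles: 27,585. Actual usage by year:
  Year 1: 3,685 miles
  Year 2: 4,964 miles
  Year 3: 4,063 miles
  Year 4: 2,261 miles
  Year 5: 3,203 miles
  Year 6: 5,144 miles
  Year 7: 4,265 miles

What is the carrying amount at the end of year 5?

$367,525

Depreciable base = $821,925 − $132,300 = $689,625.
Rate = $689,625 / 27,585 miles = $25 per mile.
Year 1: 3,685 × $25 = $92,125. Book value $729,800.
Year 2: 4,964 × $25 = $124,100. Book value $605,700.
Year 3: 4,063 × $25 = $101,575. Book value $504,125.
Year 4: 2,261 × $25 = $56,525. Book value $447,600.
Year 5: 3,203 × $25 = $80,075. Book value $367,525.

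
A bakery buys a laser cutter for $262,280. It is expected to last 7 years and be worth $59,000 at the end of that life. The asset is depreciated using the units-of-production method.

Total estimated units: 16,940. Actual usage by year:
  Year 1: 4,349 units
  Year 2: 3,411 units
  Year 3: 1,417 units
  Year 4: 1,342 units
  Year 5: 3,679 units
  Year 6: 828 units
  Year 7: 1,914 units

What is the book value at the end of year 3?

Depreciable base = $262,280 − $59,000 = $203,280.
Rate = $203,280 / 16,940 units = $12 per unit.
Year 1: 4,349 × $12 = $52,188. Book value $210,092.
Year 2: 3,411 × $12 = $40,932. Book value $169,160.
Year 3: 1,417 × $12 = $17,004. Book value $152,156.

$152,156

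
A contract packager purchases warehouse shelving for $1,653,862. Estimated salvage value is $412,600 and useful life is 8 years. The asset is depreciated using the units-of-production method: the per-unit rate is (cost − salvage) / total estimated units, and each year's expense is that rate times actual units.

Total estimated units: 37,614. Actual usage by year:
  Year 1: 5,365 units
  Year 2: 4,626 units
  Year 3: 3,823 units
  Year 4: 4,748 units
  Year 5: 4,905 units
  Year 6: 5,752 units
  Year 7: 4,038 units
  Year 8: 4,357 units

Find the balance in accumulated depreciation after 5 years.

Depreciable base = $1,653,862 − $412,600 = $1,241,262.
Rate = $1,241,262 / 37,614 units = $33 per unit.
Year 1: 5,365 × $33 = $177,045. Book value $1,476,817.
Year 2: 4,626 × $33 = $152,658. Book value $1,324,159.
Year 3: 3,823 × $33 = $126,159. Book value $1,198,000.
Year 4: 4,748 × $33 = $156,684. Book value $1,041,316.
Year 5: 4,905 × $33 = $161,865. Book value $879,451.
Accumulated through year 5 = $1,653,862 − $879,451 = $774,411.

$774,411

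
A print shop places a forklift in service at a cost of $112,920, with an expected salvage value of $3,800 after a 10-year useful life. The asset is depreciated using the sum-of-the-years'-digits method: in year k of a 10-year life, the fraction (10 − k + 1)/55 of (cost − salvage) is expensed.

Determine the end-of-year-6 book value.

$23,640

Depreciable base = $112,920 − $3,800 = $109,120.
Sum of the years' digits = 10+9+8+7+6+5+4+3+2+1 = 55.
Year 1: $109,120 × 10/55 = $19,840. Book value $93,080.
Year 2: $109,120 × 9/55 = $17,856. Book value $75,224.
Year 3: $109,120 × 8/55 = $15,872. Book value $59,352.
Year 4: $109,120 × 7/55 = $13,888. Book value $45,464.
Year 5: $109,120 × 6/55 = $11,904. Book value $33,560.
Year 6: $109,120 × 5/55 = $9,920. Book value $23,640.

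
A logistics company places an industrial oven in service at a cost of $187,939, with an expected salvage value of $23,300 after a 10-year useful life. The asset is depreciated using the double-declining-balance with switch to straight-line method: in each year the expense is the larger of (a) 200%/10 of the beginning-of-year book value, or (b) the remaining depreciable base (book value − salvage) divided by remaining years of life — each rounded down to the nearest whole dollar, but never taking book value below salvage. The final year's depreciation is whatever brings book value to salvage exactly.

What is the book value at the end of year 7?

Depreciable base = $187,939 − $23,300 = $164,639.
Year 1: DB = ⌊$187,939 × 200%/10⌋ = $37,587; SL = ⌊$164,639/10⌋ = $16,463 → take DB $37,587. Book value $150,352.
Year 2: DB = ⌊$150,352 × 200%/10⌋ = $30,070; SL = ⌊$127,052/9⌋ = $14,116 → take DB $30,070. Book value $120,282.
Year 3: DB = ⌊$120,282 × 200%/10⌋ = $24,056; SL = ⌊$96,982/8⌋ = $12,122 → take DB $24,056. Book value $96,226.
Year 4: DB = ⌊$96,226 × 200%/10⌋ = $19,245; SL = ⌊$72,926/7⌋ = $10,418 → take DB $19,245. Book value $76,981.
Year 5: DB = ⌊$76,981 × 200%/10⌋ = $15,396; SL = ⌊$53,681/6⌋ = $8,946 → take DB $15,396. Book value $61,585.
Year 6: DB = ⌊$61,585 × 200%/10⌋ = $12,317; SL = ⌊$38,285/5⌋ = $7,657 → take DB $12,317. Book value $49,268.
Year 7: DB = ⌊$49,268 × 200%/10⌋ = $9,853; SL = ⌊$25,968/4⌋ = $6,492 → take DB $9,853. Book value $39,415.

$39,415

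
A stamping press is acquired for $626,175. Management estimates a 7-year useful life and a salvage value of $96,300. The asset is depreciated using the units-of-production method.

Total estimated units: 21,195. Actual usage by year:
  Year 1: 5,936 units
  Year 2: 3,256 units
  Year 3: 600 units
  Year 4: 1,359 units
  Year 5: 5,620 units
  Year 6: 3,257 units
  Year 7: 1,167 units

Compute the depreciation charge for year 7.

Depreciable base = $626,175 − $96,300 = $529,875.
Rate = $529,875 / 21,195 units = $25 per unit.
Year 1: 5,936 × $25 = $148,400. Book value $477,775.
Year 2: 3,256 × $25 = $81,400. Book value $396,375.
Year 3: 600 × $25 = $15,000. Book value $381,375.
Year 4: 1,359 × $25 = $33,975. Book value $347,400.
Year 5: 5,620 × $25 = $140,500. Book value $206,900.
Year 6: 3,257 × $25 = $81,425. Book value $125,475.
Year 7: 1,167 × $25 = $29,175. Book value $96,300.

$29,175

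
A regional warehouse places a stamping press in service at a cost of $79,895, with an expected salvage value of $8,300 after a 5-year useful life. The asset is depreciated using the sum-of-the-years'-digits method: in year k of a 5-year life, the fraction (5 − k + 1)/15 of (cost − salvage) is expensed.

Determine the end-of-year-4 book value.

Depreciable base = $79,895 − $8,300 = $71,595.
Sum of the years' digits = 5+4+3+2+1 = 15.
Year 1: $71,595 × 5/15 = $23,865. Book value $56,030.
Year 2: $71,595 × 4/15 = $19,092. Book value $36,938.
Year 3: $71,595 × 3/15 = $14,319. Book value $22,619.
Year 4: $71,595 × 2/15 = $9,546. Book value $13,073.

$13,073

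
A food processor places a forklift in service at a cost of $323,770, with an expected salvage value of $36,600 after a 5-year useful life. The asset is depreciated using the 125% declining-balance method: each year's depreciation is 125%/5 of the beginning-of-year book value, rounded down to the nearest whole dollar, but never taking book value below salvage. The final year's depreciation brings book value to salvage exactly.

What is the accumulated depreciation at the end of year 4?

Depreciable base = $323,770 − $36,600 = $287,170.
Year 1: ⌊$323,770 × 125%/5⌋ = $80,942. Book value $242,828.
Year 2: ⌊$242,828 × 125%/5⌋ = $60,707. Book value $182,121.
Year 3: ⌊$182,121 × 125%/5⌋ = $45,530. Book value $136,591.
Year 4: ⌊$136,591 × 125%/5⌋ = $34,147. Book value $102,444.
Accumulated through year 4 = $323,770 − $102,444 = $221,326.

$221,326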